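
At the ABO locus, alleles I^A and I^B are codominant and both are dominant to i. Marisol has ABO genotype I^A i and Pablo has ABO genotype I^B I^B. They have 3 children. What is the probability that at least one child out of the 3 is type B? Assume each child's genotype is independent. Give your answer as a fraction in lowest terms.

7/8

ABO cross I^A i × I^B I^B → 1/2 B, 1/2 AB.
So P(type B) = 1/2 per child.
P(none) = (1/2)^3 = 1/8; P(at least one) = 1 − 1/8 = 7/8.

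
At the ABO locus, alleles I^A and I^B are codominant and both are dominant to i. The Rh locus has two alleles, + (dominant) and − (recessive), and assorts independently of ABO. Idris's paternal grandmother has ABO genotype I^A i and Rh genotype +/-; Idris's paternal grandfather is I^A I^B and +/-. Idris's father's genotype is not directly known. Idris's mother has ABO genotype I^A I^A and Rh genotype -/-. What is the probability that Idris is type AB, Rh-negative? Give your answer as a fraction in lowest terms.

Idris's father's ABO genotype from I^A i × I^A I^B: 1/4 I^A I^A, 1/4 I^A I^B, 1/4 I^A i, 1/4 I^B i.
Crossing each possibility with the mother I^A I^A and summing P(type AB): 1/4·0 + 1/4·1/2 + 1/4·0 + 1/4·1/2 = 1/4.
Similarly for Rh via the father's Rh distribution: P(Rh-) = 1/2.
Independent loci: 1/4 × 1/2 = 1/8.

1/8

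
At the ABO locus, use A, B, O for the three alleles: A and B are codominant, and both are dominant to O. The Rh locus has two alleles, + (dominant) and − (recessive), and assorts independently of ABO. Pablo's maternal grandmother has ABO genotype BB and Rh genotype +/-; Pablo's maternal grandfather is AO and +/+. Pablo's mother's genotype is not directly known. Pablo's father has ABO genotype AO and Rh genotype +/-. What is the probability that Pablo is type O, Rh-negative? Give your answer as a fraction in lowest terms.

Pablo's mother's ABO genotype from BB × AO: 1/2 AB, 1/2 BO.
Crossing each possibility with the father AO and summing P(type O): 1/2·0 + 1/2·1/4 = 1/8.
Similarly for Rh via the mother's Rh distribution: P(Rh-) = 1/8.
Independent loci: 1/8 × 1/8 = 1/64.

1/64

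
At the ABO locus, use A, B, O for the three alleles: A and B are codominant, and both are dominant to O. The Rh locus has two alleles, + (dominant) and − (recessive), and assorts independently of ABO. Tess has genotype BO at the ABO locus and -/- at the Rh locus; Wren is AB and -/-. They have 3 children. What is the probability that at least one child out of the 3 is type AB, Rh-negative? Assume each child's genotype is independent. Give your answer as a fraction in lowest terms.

ABO cross BO × AB → 1/4 A, 1/2 B, 1/4 AB.
Rh cross -/- × -/- → 1 Rh-; so P(type AB, Rh-negative) = 1/4 × 1 = 1/4 per child.
P(none) = (3/4)^3 = 27/64; P(at least one) = 1 − 27/64 = 37/64.

37/64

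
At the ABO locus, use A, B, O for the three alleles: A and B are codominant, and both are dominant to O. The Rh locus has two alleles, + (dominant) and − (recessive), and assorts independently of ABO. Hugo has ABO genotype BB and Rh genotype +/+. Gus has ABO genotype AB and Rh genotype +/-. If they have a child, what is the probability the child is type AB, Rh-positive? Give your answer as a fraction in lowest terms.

1/2

ABO cross BB × AB → offspring phenotypes: 1/2 B, 1/2 AB.
Rh cross +/+ × +/- → 1 Rh+.
Independent loci: P(type AB, Rh-positive) = 1/2 × 1 = 1/2.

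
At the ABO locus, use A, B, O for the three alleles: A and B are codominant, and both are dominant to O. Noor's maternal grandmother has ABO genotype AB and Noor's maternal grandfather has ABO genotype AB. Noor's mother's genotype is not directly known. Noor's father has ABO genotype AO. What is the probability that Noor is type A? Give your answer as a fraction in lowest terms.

Noor's mother's ABO genotype from AB × AB: 1/4 AA, 1/2 AB, 1/4 BB.
Crossing each possibility with the father AO and summing P(type A): 1/4·1 + 1/2·1/2 + 1/4·0 = 1/2.

1/2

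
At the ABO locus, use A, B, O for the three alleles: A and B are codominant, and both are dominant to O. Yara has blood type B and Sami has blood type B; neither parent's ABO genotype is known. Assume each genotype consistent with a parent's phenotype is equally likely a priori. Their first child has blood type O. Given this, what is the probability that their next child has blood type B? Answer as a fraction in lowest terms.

Possible genotypes: Yara ∈ {BB, BO}; Sami ∈ {BB, BO}.
Weight each parental genotype pair by prior × P(type-O child):
  BO × BO: posterior weight 1; P(next child type B) = 3/4.
Weighted sum = 3/4.

3/4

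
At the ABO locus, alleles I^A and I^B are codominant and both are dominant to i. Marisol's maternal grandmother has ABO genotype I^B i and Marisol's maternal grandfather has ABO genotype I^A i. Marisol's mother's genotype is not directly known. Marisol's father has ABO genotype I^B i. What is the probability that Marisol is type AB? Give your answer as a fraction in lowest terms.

1/8

Marisol's mother's ABO genotype from I^B i × I^A i: 1/4 I^A I^B, 1/4 I^A i, 1/4 I^B i, 1/4 i i.
Crossing each possibility with the father I^B i and summing P(type AB): 1/4·1/4 + 1/4·1/4 + 1/4·0 + 1/4·0 = 1/8.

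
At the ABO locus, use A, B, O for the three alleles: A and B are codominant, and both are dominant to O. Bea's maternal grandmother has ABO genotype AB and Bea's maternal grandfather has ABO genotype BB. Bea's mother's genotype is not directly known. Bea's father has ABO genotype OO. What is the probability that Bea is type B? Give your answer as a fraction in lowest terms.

3/4

Bea's mother's ABO genotype from AB × BB: 1/2 AB, 1/2 BB.
Crossing each possibility with the father OO and summing P(type B): 1/2·1/2 + 1/2·1 = 3/4.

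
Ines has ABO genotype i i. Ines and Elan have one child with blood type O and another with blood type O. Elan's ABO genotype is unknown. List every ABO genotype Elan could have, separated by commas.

For each candidate genotype of Elan, check whether crossing it with i i can produce every observed child phenotype.
  I^A I^A → possible child types {A} ✗
  I^A I^B → possible child types {A, B} ✗
  I^A i → possible child types {O, A} ✓
  I^B I^B → possible child types {B} ✗
  I^B i → possible child types {O, B} ✓
  i i → possible child types {O} ✓

I^A i, I^B i, i i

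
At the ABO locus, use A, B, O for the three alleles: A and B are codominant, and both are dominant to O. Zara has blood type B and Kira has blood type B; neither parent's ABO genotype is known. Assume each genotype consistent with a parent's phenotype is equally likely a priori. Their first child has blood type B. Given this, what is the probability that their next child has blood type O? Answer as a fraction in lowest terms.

Possible genotypes: Zara ∈ {BB, BO}; Kira ∈ {BB, BO}.
Weight each parental genotype pair by prior × P(type-B child):
  BB × BB: posterior weight 4/15; P(next child type O) = 0.
  BB × BO: posterior weight 4/15; P(next child type O) = 0.
  BO × BB: posterior weight 4/15; P(next child type O) = 0.
  BO × BO: posterior weight 1/5; P(next child type O) = 1/4.
Weighted sum = 1/20.

1/20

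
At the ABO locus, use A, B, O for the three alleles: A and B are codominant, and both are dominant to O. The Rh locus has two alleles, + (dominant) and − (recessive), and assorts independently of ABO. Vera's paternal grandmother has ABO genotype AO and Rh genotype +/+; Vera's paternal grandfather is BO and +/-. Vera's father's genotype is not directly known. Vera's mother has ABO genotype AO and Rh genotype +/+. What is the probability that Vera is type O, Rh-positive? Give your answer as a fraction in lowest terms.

1/4

Vera's father's ABO genotype from AO × BO: 1/4 AB, 1/4 AO, 1/4 BO, 1/4 OO.
Crossing each possibility with the mother AO and summing P(type O): 1/4·0 + 1/4·1/4 + 1/4·1/4 + 1/4·1/2 = 1/4.
Similarly for Rh via the father's Rh distribution: P(Rh+) = 1.
Independent loci: 1/4 × 1 = 1/4.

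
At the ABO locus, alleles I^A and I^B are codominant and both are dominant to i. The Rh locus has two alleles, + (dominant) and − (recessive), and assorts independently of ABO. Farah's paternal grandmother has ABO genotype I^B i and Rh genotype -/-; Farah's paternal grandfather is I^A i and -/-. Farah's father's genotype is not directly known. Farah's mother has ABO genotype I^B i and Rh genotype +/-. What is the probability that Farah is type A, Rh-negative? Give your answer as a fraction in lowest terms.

Farah's father's ABO genotype from I^B i × I^A i: 1/4 I^A I^B, 1/4 I^A i, 1/4 I^B i, 1/4 i i.
Crossing each possibility with the mother I^B i and summing P(type A): 1/4·1/4 + 1/4·1/4 + 1/4·0 + 1/4·0 = 1/8.
Similarly for Rh via the father's Rh distribution: P(Rh-) = 1/2.
Independent loci: 1/8 × 1/2 = 1/16.

1/16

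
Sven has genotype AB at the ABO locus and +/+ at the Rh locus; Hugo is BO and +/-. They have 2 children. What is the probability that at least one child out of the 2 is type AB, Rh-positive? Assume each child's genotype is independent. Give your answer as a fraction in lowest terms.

ABO cross AB × BO → 1/4 A, 1/2 B, 1/4 AB.
Rh cross +/+ × +/- → 1 Rh+; so P(type AB, Rh-positive) = 1/4 × 1 = 1/4 per child.
P(none) = (3/4)^2 = 9/16; P(at least one) = 1 − 9/16 = 7/16.

7/16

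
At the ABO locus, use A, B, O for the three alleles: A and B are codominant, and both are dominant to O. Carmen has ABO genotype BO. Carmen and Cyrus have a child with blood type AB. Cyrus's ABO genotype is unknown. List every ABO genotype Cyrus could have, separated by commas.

AA, AB, AO

For each candidate genotype of Cyrus, check whether crossing it with BO can produce every observed child phenotype.
  AA → possible child types {A, AB} ✓
  AB → possible child types {A, B, AB} ✓
  AO → possible child types {O, A, B, AB} ✓
  BB → possible child types {B} ✗
  BO → possible child types {O, B} ✗
  OO → possible child types {O, B} ✗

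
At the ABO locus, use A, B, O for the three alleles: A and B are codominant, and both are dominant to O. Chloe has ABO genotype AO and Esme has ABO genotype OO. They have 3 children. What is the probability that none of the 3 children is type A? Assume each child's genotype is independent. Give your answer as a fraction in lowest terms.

1/8

ABO cross AO × OO → 1/2 O, 1/2 A.
So P(type A) = 1/2 per child.
P(not type A) = 1/2 for one child; (1/2)^3 = 1/8.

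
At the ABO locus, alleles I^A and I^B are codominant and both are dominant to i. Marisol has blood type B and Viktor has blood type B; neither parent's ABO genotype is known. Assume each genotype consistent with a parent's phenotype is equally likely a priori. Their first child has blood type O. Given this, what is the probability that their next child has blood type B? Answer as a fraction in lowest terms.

3/4

Possible genotypes: Marisol ∈ {I^B I^B, I^B i}; Viktor ∈ {I^B I^B, I^B i}.
Weight each parental genotype pair by prior × P(type-O child):
  I^B i × I^B i: posterior weight 1; P(next child type B) = 3/4.
Weighted sum = 3/4.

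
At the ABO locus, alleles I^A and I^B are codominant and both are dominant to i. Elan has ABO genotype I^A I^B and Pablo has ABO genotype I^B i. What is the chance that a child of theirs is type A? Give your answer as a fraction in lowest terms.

ABO cross I^A I^B × I^B i → offspring phenotypes: 1/4 A, 1/2 B, 1/4 AB.
So P(type A) = 1/4.

1/4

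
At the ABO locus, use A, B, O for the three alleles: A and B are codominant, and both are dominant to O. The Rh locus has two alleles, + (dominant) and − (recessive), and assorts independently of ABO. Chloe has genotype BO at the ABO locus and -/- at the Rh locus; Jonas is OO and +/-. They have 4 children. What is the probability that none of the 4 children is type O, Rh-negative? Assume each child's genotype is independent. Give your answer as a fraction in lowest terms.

81/256

ABO cross BO × OO → 1/2 O, 1/2 B.
Rh cross -/- × +/- → 1/2 Rh+, 1/2 Rh-; so P(type O, Rh-negative) = 1/2 × 1/2 = 1/4 per child.
P(not type O, Rh-negative) = 3/4 for one child; (3/4)^4 = 81/256.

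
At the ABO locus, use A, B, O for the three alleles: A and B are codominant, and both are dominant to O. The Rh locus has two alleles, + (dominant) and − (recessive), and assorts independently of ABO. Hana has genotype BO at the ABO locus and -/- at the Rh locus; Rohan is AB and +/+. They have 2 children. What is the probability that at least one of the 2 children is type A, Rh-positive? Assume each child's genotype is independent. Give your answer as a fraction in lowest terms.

ABO cross BO × AB → 1/4 A, 1/2 B, 1/4 AB.
Rh cross -/- × +/+ → 1 Rh+; so P(type A, Rh-positive) = 1/4 × 1 = 1/4 per child.
P(none) = (3/4)^2 = 9/16; P(at least one) = 1 − 9/16 = 7/16.

7/16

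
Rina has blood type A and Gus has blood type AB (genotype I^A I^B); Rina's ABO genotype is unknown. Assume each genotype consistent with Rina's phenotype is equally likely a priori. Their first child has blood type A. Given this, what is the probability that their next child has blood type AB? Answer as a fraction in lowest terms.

Possible genotypes: Rina ∈ {I^A I^A, I^A i}; Gus ∈ {I^A I^B}.
Weight each parental genotype pair by prior × P(type-A child):
  I^A I^A × I^A I^B: posterior weight 1/2; P(next child type AB) = 1/2.
  I^A i × I^A I^B: posterior weight 1/2; P(next child type AB) = 1/4.
Weighted sum = 3/8.

3/8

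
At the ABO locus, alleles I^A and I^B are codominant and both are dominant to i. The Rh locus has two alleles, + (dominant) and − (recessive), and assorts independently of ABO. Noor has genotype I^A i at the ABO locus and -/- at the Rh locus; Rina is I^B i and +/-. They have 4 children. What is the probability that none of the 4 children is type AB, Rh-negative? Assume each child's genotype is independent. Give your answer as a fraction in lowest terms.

2401/4096

ABO cross I^A i × I^B i → 1/4 O, 1/4 A, 1/4 B, 1/4 AB.
Rh cross -/- × +/- → 1/2 Rh+, 1/2 Rh-; so P(type AB, Rh-negative) = 1/4 × 1/2 = 1/8 per child.
P(not type AB, Rh-negative) = 7/8 for one child; (7/8)^4 = 2401/4096.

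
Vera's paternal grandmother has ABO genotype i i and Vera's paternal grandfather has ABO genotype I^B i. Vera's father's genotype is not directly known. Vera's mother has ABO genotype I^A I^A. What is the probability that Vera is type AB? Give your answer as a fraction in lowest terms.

1/4

Vera's father's ABO genotype from i i × I^B i: 1/2 I^B i, 1/2 i i.
Crossing each possibility with the mother I^A I^A and summing P(type AB): 1/2·1/2 + 1/2·0 = 1/4.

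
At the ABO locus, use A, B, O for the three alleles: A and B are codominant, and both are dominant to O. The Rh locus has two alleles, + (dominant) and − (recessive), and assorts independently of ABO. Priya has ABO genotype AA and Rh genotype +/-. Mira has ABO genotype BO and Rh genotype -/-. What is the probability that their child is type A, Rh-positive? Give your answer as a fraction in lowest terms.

1/4

ABO cross AA × BO → offspring phenotypes: 1/2 A, 1/2 AB.
Rh cross +/- × -/- → 1/2 Rh+, 1/2 Rh-.
Independent loci: P(type A, Rh-positive) = 1/2 × 1/2 = 1/4.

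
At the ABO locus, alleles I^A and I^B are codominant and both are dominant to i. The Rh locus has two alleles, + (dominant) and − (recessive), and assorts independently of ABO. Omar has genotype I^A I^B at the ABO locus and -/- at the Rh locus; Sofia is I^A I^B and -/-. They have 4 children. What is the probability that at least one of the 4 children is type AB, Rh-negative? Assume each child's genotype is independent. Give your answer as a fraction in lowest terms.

15/16

ABO cross I^A I^B × I^A I^B → 1/4 A, 1/4 B, 1/2 AB.
Rh cross -/- × -/- → 1 Rh-; so P(type AB, Rh-negative) = 1/2 × 1 = 1/2 per child.
P(none) = (1/2)^4 = 1/16; P(at least one) = 1 − 1/16 = 15/16.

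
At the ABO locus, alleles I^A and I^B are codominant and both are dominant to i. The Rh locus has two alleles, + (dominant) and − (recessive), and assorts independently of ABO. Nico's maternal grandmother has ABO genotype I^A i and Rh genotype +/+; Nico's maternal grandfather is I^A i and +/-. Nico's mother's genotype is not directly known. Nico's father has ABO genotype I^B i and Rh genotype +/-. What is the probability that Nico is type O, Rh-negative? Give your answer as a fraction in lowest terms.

1/32

Nico's mother's ABO genotype from I^A i × I^A i: 1/4 I^A I^A, 1/2 I^A i, 1/4 i i.
Crossing each possibility with the father I^B i and summing P(type O): 1/4·0 + 1/2·1/4 + 1/4·1/2 = 1/4.
Similarly for Rh via the mother's Rh distribution: P(Rh-) = 1/8.
Independent loci: 1/4 × 1/8 = 1/32.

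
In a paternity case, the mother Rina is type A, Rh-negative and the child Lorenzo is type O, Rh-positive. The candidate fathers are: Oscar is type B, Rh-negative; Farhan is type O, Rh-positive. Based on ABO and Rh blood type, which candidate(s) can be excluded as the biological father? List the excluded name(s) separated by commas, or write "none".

Oscar

A candidate is excluded only if no genotype consistent with his phenotype could produce a type O, Rh-positive child with a type A, Rh-negative mother.
Oscar (type B, Rh-): no genotype consistent with that phenotype can produce a type-O Rh+ child with a type-A mother.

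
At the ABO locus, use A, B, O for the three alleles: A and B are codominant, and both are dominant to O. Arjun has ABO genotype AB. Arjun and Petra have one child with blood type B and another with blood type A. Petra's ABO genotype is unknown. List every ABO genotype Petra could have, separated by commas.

For each candidate genotype of Petra, check whether crossing it with AB can produce every observed child phenotype.
  AA → possible child types {A, AB} ✗
  AB → possible child types {A, B, AB} ✓
  AO → possible child types {A, B, AB} ✓
  BB → possible child types {B, AB} ✗
  BO → possible child types {A, B, AB} ✓
  OO → possible child types {A, B} ✓

AB, AO, BO, OO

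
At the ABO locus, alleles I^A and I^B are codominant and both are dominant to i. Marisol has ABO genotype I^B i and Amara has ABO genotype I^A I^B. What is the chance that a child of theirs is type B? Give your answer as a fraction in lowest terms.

1/2

ABO cross I^B i × I^A I^B → offspring phenotypes: 1/4 A, 1/2 B, 1/4 AB.
So P(type B) = 1/2.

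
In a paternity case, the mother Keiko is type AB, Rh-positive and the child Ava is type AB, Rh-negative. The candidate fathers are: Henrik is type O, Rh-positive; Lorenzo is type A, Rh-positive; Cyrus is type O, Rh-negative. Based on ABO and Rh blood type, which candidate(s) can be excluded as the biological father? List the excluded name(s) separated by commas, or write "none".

A candidate is excluded only if no genotype consistent with his phenotype could produce a type AB, Rh-negative child with a type AB, Rh-positive mother.
Henrik (type O, Rh+): no genotype consistent with that phenotype can produce a type-AB Rh- child with a type-AB mother.
Cyrus (type O, Rh-): no genotype consistent with that phenotype can produce a type-AB Rh- child with a type-AB mother.

Henrik, Cyrus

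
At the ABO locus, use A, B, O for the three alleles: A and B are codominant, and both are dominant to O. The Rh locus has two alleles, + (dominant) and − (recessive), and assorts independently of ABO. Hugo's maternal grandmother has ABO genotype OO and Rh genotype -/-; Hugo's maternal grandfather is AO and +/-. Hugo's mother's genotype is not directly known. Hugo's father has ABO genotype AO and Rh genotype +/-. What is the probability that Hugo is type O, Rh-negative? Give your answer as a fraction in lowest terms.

9/64

Hugo's mother's ABO genotype from OO × AO: 1/2 AO, 1/2 OO.
Crossing each possibility with the father AO and summing P(type O): 1/2·1/4 + 1/2·1/2 = 3/8.
Similarly for Rh via the mother's Rh distribution: P(Rh-) = 3/8.
Independent loci: 3/8 × 3/8 = 9/64.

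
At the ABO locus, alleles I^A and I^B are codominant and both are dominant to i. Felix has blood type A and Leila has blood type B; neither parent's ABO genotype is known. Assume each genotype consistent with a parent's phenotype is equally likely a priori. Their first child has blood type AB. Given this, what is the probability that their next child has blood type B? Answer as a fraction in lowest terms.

5/36

Possible genotypes: Felix ∈ {I^A I^A, I^A i}; Leila ∈ {I^B I^B, I^B i}.
Weight each parental genotype pair by prior × P(type-AB child):
  I^A I^A × I^B I^B: posterior weight 4/9; P(next child type B) = 0.
  I^A I^A × I^B i: posterior weight 2/9; P(next child type B) = 0.
  I^A i × I^B I^B: posterior weight 2/9; P(next child type B) = 1/2.
  I^A i × I^B i: posterior weight 1/9; P(next child type B) = 1/4.
Weighted sum = 5/36.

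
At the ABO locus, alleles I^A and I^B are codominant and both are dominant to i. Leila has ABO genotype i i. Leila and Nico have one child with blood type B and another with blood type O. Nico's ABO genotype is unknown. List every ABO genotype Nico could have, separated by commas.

I^B i

For each candidate genotype of Nico, check whether crossing it with i i can produce every observed child phenotype.
  I^A I^A → possible child types {A} ✗
  I^A I^B → possible child types {A, B} ✗
  I^A i → possible child types {O, A} ✗
  I^B I^B → possible child types {B} ✗
  I^B i → possible child types {O, B} ✓
  i i → possible child types {O} ✗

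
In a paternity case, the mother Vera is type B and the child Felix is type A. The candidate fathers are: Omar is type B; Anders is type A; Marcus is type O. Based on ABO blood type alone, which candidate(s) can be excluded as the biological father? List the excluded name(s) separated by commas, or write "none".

A candidate is excluded only if no genotype consistent with his phenotype could produce a type A child with a type B mother.
Omar (type B): no genotype consistent with that phenotype can produce a type-A child with a type-B mother.
Marcus (type O): no genotype consistent with that phenotype can produce a type-A child with a type-B mother.

Omar, Marcus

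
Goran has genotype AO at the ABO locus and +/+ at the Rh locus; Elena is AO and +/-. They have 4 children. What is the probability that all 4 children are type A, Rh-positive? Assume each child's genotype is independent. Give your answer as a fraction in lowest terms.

ABO cross AO × AO → 1/4 O, 3/4 A.
Rh cross +/+ × +/- → 1 Rh+; so P(type A, Rh-positive) = 3/4 × 1 = 3/4 per child.
All 4 independent: (3/4)^4 = 81/256.

81/256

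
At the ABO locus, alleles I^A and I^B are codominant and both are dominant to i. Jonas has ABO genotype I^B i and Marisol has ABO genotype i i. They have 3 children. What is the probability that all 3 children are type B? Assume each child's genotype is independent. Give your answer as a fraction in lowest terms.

1/8

ABO cross I^B i × i i → 1/2 O, 1/2 B.
So P(type B) = 1/2 per child.
All 3 independent: (1/2)^3 = 1/8.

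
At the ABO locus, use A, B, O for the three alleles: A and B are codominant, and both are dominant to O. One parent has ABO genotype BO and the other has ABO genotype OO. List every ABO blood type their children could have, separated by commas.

O, B

Gametes from BO × OO give offspring ABO genotypes BO, OO, i.e. phenotypes O, B.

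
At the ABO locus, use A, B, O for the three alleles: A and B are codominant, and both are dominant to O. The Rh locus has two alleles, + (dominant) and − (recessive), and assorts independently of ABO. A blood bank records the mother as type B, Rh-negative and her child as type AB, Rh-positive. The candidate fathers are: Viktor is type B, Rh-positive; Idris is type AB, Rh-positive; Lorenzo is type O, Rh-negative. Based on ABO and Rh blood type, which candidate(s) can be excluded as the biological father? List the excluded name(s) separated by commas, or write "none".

A candidate is excluded only if no genotype consistent with his phenotype could produce a type AB, Rh-positive child with a type B, Rh-negative mother.
Viktor (type B, Rh+): no genotype consistent with that phenotype can produce a type-AB Rh+ child with a type-B mother.
Lorenzo (type O, Rh-): no genotype consistent with that phenotype can produce a type-AB Rh+ child with a type-B mother.

Viktor, Lorenzo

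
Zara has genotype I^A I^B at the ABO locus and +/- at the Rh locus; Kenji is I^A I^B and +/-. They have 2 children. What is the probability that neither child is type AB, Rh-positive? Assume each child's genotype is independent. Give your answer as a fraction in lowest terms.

ABO cross I^A I^B × I^A I^B → 1/4 A, 1/4 B, 1/2 AB.
Rh cross +/- × +/- → 3/4 Rh+, 1/4 Rh-; so P(type AB, Rh-positive) = 1/2 × 3/4 = 3/8 per child.
P(not type AB, Rh-positive) = 5/8 for one child; (5/8)^2 = 25/64.

25/64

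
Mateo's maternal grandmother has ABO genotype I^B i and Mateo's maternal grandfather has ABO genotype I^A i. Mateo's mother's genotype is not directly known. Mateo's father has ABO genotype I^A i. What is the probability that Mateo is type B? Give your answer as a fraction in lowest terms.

Mateo's mother's ABO genotype from I^B i × I^A i: 1/4 I^A I^B, 1/4 I^A i, 1/4 I^B i, 1/4 i i.
Crossing each possibility with the father I^A i and summing P(type B): 1/4·1/4 + 1/4·0 + 1/4·1/4 + 1/4·0 = 1/8.

1/8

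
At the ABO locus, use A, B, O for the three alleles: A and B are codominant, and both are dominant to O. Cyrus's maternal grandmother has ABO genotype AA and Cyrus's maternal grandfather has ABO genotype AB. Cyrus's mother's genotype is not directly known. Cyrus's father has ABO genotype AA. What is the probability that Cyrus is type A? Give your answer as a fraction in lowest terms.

Cyrus's mother's ABO genotype from AA × AB: 1/2 AA, 1/2 AB.
Crossing each possibility with the father AA and summing P(type A): 1/2·1 + 1/2·1/2 = 3/4.

3/4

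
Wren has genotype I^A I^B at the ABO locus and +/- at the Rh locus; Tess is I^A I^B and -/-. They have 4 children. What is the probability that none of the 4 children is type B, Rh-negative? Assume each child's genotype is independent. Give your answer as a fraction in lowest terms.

ABO cross I^A I^B × I^A I^B → 1/4 A, 1/4 B, 1/2 AB.
Rh cross +/- × -/- → 1/2 Rh+, 1/2 Rh-; so P(type B, Rh-negative) = 1/4 × 1/2 = 1/8 per child.
P(not type B, Rh-negative) = 7/8 for one child; (7/8)^4 = 2401/4096.

2401/4096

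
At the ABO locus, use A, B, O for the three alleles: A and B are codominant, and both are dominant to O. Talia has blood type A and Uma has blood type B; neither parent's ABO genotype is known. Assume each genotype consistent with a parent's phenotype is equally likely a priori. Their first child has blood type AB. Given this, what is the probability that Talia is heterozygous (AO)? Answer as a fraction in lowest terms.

Possible genotypes: Talia ∈ {AA, AO}; Uma ∈ {BB, BO}.
Weight each parental genotype pair by prior × P(type-AB child):
  AA × BB: posterior weight 4/9.
  AA × BO: posterior weight 2/9.
  AO × BB: posterior weight 2/9.
  AO × BO: posterior weight 1/9.
Sum the posterior weight over pairs where Talia is AO: 1/3.

1/3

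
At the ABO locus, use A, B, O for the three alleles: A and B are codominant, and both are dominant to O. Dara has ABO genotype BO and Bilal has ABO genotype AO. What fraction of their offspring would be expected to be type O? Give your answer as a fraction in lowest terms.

ABO cross BO × AO → offspring phenotypes: 1/4 O, 1/4 A, 1/4 B, 1/4 AB.
So P(type O) = 1/4.

1/4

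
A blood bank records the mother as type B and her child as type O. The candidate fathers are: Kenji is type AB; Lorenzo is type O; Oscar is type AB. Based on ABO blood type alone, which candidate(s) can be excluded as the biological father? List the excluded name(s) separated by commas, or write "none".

A candidate is excluded only if no genotype consistent with his phenotype could produce a type O child with a type B mother.
Kenji (type AB): no genotype consistent with that phenotype can produce a type-O child with a type-B mother.
Oscar (type AB): no genotype consistent with that phenotype can produce a type-O child with a type-B mother.

Kenji, Oscar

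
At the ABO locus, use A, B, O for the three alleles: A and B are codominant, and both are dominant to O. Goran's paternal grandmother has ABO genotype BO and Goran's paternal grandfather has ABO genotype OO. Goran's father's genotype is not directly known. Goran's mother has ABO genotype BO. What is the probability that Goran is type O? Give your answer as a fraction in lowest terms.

3/8

Goran's father's ABO genotype from BO × OO: 1/2 BO, 1/2 OO.
Crossing each possibility with the mother BO and summing P(type O): 1/2·1/4 + 1/2·1/2 = 3/8.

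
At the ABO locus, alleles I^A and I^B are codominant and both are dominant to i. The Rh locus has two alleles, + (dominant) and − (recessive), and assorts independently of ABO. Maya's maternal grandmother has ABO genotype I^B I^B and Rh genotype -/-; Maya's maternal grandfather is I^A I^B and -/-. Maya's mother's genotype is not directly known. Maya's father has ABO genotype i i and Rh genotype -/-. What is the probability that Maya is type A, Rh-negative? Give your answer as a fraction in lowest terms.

1/4

Maya's mother's ABO genotype from I^B I^B × I^A I^B: 1/2 I^A I^B, 1/2 I^B I^B.
Crossing each possibility with the father i i and summing P(type A): 1/2·1/2 + 1/2·0 = 1/4.
Similarly for Rh via the mother's Rh distribution: P(Rh-) = 1.
Independent loci: 1/4 × 1 = 1/4.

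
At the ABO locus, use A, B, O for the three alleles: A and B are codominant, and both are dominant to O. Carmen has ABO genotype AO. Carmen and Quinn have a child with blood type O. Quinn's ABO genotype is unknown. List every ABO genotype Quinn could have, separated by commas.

AO, BO, OO

For each candidate genotype of Quinn, check whether crossing it with AO can produce every observed child phenotype.
  AA → possible child types {A} ✗
  AB → possible child types {A, B, AB} ✗
  AO → possible child types {O, A} ✓
  BB → possible child types {B, AB} ✗
  BO → possible child types {O, A, B, AB} ✓
  OO → possible child types {O, A} ✓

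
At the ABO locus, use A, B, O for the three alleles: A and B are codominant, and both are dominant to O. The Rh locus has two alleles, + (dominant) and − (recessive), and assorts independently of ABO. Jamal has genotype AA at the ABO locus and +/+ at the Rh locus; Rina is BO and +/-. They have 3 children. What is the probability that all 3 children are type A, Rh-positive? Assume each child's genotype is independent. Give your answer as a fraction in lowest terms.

1/8

ABO cross AA × BO → 1/2 A, 1/2 AB.
Rh cross +/+ × +/- → 1 Rh+; so P(type A, Rh-positive) = 1/2 × 1 = 1/2 per child.
All 3 independent: (1/2)^3 = 1/8.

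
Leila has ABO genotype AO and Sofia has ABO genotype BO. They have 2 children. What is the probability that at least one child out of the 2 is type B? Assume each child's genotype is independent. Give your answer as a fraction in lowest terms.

ABO cross AO × BO → 1/4 O, 1/4 A, 1/4 B, 1/4 AB.
So P(type B) = 1/4 per child.
P(none) = (3/4)^2 = 9/16; P(at least one) = 1 − 9/16 = 7/16.

7/16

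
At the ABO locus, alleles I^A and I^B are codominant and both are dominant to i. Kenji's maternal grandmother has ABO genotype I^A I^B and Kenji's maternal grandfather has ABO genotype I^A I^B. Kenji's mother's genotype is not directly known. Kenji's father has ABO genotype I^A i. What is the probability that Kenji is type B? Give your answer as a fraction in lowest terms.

1/4

Kenji's mother's ABO genotype from I^A I^B × I^A I^B: 1/4 I^A I^A, 1/2 I^A I^B, 1/4 I^B I^B.
Crossing each possibility with the father I^A i and summing P(type B): 1/4·0 + 1/2·1/4 + 1/4·1/2 = 1/4.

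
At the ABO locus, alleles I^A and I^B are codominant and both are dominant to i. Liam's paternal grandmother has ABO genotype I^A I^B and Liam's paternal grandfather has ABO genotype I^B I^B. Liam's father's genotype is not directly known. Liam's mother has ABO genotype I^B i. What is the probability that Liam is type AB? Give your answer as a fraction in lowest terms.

Liam's father's ABO genotype from I^A I^B × I^B I^B: 1/2 I^A I^B, 1/2 I^B I^B.
Crossing each possibility with the mother I^B i and summing P(type AB): 1/2·1/4 + 1/2·0 = 1/8.

1/8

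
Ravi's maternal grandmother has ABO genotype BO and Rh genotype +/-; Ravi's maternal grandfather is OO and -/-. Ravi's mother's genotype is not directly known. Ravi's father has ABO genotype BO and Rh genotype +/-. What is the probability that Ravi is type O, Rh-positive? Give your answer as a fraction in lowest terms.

Ravi's mother's ABO genotype from BO × OO: 1/2 BO, 1/2 OO.
Crossing each possibility with the father BO and summing P(type O): 1/2·1/4 + 1/2·1/2 = 3/8.
Similarly for Rh via the mother's Rh distribution: P(Rh+) = 5/8.
Independent loci: 3/8 × 5/8 = 15/64.

15/64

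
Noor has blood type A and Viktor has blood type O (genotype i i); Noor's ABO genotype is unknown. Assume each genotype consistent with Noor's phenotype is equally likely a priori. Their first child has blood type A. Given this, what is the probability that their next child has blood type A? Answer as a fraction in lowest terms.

5/6

Possible genotypes: Noor ∈ {I^A I^A, I^A i}; Viktor ∈ {i i}.
Weight each parental genotype pair by prior × P(type-A child):
  I^A I^A × i i: posterior weight 2/3; P(next child type A) = 1.
  I^A i × i i: posterior weight 1/3; P(next child type A) = 1/2.
Weighted sum = 5/6.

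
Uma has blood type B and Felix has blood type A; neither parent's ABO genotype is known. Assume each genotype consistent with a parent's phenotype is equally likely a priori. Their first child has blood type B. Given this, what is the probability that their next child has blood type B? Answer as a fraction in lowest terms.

5/12

Possible genotypes: Uma ∈ {I^B I^B, I^B i}; Felix ∈ {I^A I^A, I^A i}.
Weight each parental genotype pair by prior × P(type-B child):
  I^B I^B × I^A i: posterior weight 2/3; P(next child type B) = 1/2.
  I^B i × I^A i: posterior weight 1/3; P(next child type B) = 1/4.
Weighted sum = 5/12.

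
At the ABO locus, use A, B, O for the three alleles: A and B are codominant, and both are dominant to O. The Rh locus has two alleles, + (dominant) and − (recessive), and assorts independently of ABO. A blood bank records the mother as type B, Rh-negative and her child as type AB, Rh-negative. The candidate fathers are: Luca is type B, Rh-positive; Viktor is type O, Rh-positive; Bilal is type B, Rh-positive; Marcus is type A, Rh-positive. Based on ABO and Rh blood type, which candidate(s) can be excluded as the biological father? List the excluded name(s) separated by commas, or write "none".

A candidate is excluded only if no genotype consistent with his phenotype could produce a type AB, Rh-negative child with a type B, Rh-negative mother.
Luca (type B, Rh+): no genotype consistent with that phenotype can produce a type-AB Rh- child with a type-B mother.
Viktor (type O, Rh+): no genotype consistent with that phenotype can produce a type-AB Rh- child with a type-B mother.
Bilal (type B, Rh+): no genotype consistent with that phenotype can produce a type-AB Rh- child with a type-B mother.

Luca, Viktor, Bilal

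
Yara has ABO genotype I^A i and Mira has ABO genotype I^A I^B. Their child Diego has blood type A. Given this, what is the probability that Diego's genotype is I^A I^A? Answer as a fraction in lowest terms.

1/2

Cross I^A i × I^A I^B → 1/4 I^A I^A, 1/4 I^A I^B, 1/4 I^A i, 1/4 I^B i.
Type-A genotypes among offspring: I^A I^A (1/4), I^A i (1/4); total 1/2.
P(I^A I^A | type A) = (1/4) / (1/2) = 1/2.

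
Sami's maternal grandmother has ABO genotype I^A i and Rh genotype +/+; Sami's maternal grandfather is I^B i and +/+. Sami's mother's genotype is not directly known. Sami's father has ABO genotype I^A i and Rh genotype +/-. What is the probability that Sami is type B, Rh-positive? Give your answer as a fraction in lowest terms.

1/8

Sami's mother's ABO genotype from I^A i × I^B i: 1/4 I^A I^B, 1/4 I^A i, 1/4 I^B i, 1/4 i i.
Crossing each possibility with the father I^A i and summing P(type B): 1/4·1/4 + 1/4·0 + 1/4·1/4 + 1/4·0 = 1/8.
Similarly for Rh via the mother's Rh distribution: P(Rh+) = 1.
Independent loci: 1/8 × 1 = 1/8.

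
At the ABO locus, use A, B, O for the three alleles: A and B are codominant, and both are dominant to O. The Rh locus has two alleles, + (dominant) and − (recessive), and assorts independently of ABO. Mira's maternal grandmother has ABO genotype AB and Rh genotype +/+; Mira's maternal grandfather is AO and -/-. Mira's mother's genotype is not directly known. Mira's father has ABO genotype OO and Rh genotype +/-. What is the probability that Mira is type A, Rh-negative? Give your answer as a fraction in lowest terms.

1/8

Mira's mother's ABO genotype from AB × AO: 1/4 AA, 1/4 AB, 1/4 AO, 1/4 BO.
Crossing each possibility with the father OO and summing P(type A): 1/4·1 + 1/4·1/2 + 1/4·1/2 + 1/4·0 = 1/2.
Similarly for Rh via the mother's Rh distribution: P(Rh-) = 1/4.
Independent loci: 1/2 × 1/4 = 1/8.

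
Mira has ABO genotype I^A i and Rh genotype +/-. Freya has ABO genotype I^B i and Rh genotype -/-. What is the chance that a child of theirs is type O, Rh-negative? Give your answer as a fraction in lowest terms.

1/8

ABO cross I^A i × I^B i → offspring phenotypes: 1/4 O, 1/4 A, 1/4 B, 1/4 AB.
Rh cross +/- × -/- → 1/2 Rh+, 1/2 Rh-.
Independent loci: P(type O, Rh-negative) = 1/4 × 1/2 = 1/8.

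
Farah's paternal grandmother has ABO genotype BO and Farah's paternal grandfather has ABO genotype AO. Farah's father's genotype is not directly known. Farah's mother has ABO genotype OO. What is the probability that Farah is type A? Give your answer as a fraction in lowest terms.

1/4

Farah's father's ABO genotype from BO × AO: 1/4 AB, 1/4 AO, 1/4 BO, 1/4 OO.
Crossing each possibility with the mother OO and summing P(type A): 1/4·1/2 + 1/4·1/2 + 1/4·0 + 1/4·0 = 1/4.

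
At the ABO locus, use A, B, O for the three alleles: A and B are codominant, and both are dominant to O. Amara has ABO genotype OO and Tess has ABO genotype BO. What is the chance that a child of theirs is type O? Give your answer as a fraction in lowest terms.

1/2

ABO cross OO × BO → offspring phenotypes: 1/2 O, 1/2 B.
So P(type O) = 1/2.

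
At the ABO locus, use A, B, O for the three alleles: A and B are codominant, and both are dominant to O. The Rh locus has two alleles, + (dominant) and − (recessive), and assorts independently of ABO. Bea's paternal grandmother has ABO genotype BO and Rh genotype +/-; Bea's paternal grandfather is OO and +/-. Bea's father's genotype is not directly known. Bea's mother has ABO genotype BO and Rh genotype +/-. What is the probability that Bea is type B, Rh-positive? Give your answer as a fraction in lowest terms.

Bea's father's ABO genotype from BO × OO: 1/2 BO, 1/2 OO.
Crossing each possibility with the mother BO and summing P(type B): 1/2·3/4 + 1/2·1/2 = 5/8.
Similarly for Rh via the father's Rh distribution: P(Rh+) = 3/4.
Independent loci: 5/8 × 3/4 = 15/32.

15/32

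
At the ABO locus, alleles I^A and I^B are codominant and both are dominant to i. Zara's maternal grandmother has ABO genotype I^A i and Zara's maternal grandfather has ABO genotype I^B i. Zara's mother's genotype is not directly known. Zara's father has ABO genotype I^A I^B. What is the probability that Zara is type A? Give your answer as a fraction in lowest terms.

Zara's mother's ABO genotype from I^A i × I^B i: 1/4 I^A I^B, 1/4 I^A i, 1/4 I^B i, 1/4 i i.
Crossing each possibility with the father I^A I^B and summing P(type A): 1/4·1/4 + 1/4·1/2 + 1/4·1/4 + 1/4·1/2 = 3/8.

3/8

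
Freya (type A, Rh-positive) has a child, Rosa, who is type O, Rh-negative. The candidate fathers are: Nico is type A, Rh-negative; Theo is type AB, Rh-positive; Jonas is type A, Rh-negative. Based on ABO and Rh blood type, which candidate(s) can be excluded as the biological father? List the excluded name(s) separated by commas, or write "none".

Theo

A candidate is excluded only if no genotype consistent with his phenotype could produce a type O, Rh-negative child with a type A, Rh-positive mother.
Theo (type AB, Rh+): no genotype consistent with that phenotype can produce a type-O Rh- child with a type-A mother.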